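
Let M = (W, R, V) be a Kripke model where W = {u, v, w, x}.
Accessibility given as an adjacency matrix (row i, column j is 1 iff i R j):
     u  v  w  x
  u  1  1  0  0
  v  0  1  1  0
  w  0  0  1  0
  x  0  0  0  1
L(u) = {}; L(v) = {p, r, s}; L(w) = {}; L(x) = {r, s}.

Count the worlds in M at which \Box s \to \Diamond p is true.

Recall that \Box ψ holds at a world iff ψ holds at every accessible world, and \Diamond ψ holds iff ψ holds at some accessible world.
Let φ = \Box s \to \Diamond p. Evaluate φ at each world:
  u (successors {u, v}): φ is true.
  v (successors {v, w}): φ is true.
  w (successors {w}): φ is true.
  x (successors {x}): φ is false.
For instance, at w:
  At w: \Box s is false, \Diamond p is false, so \Box s \to \Diamond p is true.
    At w: \Box s requires s at every successor {w}.
      s fails at w, so \Box s is false at w.
    At w: \Diamond p requires p at some successor in {w}.
      At w: p is false.
    So \Diamond p is false at w.
Satisfying worlds: {u, v, w}

3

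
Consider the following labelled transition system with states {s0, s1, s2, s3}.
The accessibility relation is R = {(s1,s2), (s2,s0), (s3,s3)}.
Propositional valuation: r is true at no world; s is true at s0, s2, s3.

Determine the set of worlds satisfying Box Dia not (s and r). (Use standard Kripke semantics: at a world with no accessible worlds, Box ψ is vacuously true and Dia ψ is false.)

Recall that Box ψ holds at a world iff ψ holds at every accessible world, and Dia ψ holds iff ψ holds at some accessible world.
Let φ = Box Dia not (s and r). Evaluate φ at each world:
  s0 (successors ∅): φ is true.
  s1 (successors {s2}): φ is true.
  s2 (successors {s0}): φ is false.
  s3 (successors {s3}): φ is true.
For instance, at s2:
  At s2: Box Dia not (s and r) requires Dia not (s and r) at every successor {s0}.
    Dia not (s and r) fails at s0, so Box Dia not (s and r) is false at s2.
      At s0: no accessible worlds, so Dia not (s and r) is false.
Satisfying worlds: {s0, s1, s3}

s0, s1, s3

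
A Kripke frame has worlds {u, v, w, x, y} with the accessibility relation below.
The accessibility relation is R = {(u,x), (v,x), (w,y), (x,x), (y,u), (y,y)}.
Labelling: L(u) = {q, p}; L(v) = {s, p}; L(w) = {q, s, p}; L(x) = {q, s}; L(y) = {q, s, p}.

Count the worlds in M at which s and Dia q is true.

4

Recall that Dia ψ holds at a world iff ψ holds at some accessible world.
Let φ = s and Dia q. Evaluate φ at each world:
  u (successors {x}): φ is false.
  v (successors {x}): φ is true.
  w (successors {y}): φ is true.
  x (successors {x}): φ is true.
  y (successors {u, y}): φ is true.
For instance, at y:
  At y: s is true, Dia q is true, so s and Dia q is true.
    At y: Dia q requires q at some successor in {u, y}.
      q holds at u, so Dia q is true at y.
Satisfying worlds: {v, w, x, y}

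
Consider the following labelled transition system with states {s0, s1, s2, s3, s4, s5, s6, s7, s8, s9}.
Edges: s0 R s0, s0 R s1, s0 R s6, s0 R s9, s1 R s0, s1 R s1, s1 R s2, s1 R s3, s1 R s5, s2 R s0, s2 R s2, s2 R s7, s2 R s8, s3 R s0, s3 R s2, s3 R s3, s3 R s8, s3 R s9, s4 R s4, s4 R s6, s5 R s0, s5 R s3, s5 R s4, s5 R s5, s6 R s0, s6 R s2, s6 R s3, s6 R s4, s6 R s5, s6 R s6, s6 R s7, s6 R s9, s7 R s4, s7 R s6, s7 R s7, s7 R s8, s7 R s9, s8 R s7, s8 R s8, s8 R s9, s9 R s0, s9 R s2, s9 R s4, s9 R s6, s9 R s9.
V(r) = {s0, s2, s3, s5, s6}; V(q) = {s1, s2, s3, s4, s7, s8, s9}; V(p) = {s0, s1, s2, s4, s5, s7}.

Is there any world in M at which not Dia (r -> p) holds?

No

Let φ = not Dia (r -> p). Evaluate φ at each world:
  s0 (successors {s0, s1, s6, s9}): φ is false.
  s1 (successors {s0, s1, s2, s3, s5}): φ is false.
  s2 (successors {s0, s2, s7, s8}): φ is false.
  s3 (successors {s0, s2, s3, s8, s9}): φ is false.
  s4 (successors {s4, s6}): φ is false.
  s5 (successors {s0, s3, s4, s5}): φ is false.
  s6 (successors {s0, s2, s3, s4, s5, s6, s7, s9}): φ is false.
  s7 (successors {s4, s6, s7, s8, s9}): φ is false.
  s8 (successors {s7, s8, s9}): φ is false.
  s9 (successors {s0, s2, s4, s6, s9}): φ is false.
For instance, at s5:
  At s5: Dia (r -> p) is true, so not Dia (r -> p) is false.
    At s5: Dia (r -> p) requires r -> p at some successor in {s0, s3, s4, s5}.
      r -> p holds at s0, so Dia (r -> p) is true at s5.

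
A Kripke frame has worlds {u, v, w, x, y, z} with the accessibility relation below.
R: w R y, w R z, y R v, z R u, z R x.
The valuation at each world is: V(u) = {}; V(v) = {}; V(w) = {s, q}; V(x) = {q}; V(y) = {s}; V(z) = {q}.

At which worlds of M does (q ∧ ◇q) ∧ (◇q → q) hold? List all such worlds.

w, z

Let φ = (q ∧ ◇q) ∧ (◇q → q). Evaluate φ at each world:
  u (successors ∅): φ is false.
  v (successors ∅): φ is false.
  w (successors {y, z}): φ is true.
  x (successors ∅): φ is false.
  y (successors {v}): φ is false.
  z (successors {u, x}): φ is true.
For instance, at w:
  At w: q ∧ ◇q is true, ◇q → q is true, so (q ∧ ◇q) ∧ (◇q → q) is true.
    At w: q is true, ◇q is true, so q ∧ ◇q is true.
      At w: ◇q requires q at some successor in {y, z}.
        q holds at z, so ◇q is true at w.
    At w: ◇q is true, q is true, so ◇q → q is true.
      At w: ◇q requires q at some successor in {y, z}.
        q holds at z, so ◇q is true at w.
Satisfying worlds: {w, z}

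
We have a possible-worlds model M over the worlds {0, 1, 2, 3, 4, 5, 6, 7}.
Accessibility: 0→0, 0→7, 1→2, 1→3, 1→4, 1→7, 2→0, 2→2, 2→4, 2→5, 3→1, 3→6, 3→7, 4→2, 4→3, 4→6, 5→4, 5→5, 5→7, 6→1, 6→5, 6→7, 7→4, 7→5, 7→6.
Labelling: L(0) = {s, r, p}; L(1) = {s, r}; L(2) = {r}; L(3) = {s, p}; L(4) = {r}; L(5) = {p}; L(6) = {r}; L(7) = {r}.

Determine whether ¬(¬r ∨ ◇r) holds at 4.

No

At 4: ¬r ∨ ◇r is true, so ¬(¬r ∨ ◇r) is false.
  At 4: ¬r is false, ◇r is true, so ¬r ∨ ◇r is true.
    At 4: ◇r requires r at some successor in {2, 3, 6}.
      r holds at 2, so ◇r is true at 4.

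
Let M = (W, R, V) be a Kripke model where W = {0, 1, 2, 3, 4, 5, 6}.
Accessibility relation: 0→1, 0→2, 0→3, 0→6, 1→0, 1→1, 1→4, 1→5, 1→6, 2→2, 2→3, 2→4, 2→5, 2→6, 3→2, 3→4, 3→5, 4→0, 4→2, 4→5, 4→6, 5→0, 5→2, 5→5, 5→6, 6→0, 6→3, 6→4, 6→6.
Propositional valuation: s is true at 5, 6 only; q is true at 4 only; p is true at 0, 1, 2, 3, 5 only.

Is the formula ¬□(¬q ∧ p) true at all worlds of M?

Let φ = ¬□(¬q ∧ p). Evaluate φ at each world:
  0 (successors {1, 2, 3, 6}): φ is true.
  1 (successors {0, 1, 4, 5, 6}): φ is true.
  2 (successors {2, 3, 4, 5, 6}): φ is true.
  3 (successors {2, 4, 5}): φ is true.
  4 (successors {0, 2, 5, 6}): φ is true.
  5 (successors {0, 2, 5, 6}): φ is true.
  6 (successors {0, 3, 4, 6}): φ is true.
For instance, at 5:
  At 5: □(¬q ∧ p) is false, so ¬□(¬q ∧ p) is true.
    At 5: □(¬q ∧ p) requires ¬q ∧ p at every successor {0, 2, 5, 6}.
      ¬q ∧ p fails at 6, so □(¬q ∧ p) is false at 5.

Yes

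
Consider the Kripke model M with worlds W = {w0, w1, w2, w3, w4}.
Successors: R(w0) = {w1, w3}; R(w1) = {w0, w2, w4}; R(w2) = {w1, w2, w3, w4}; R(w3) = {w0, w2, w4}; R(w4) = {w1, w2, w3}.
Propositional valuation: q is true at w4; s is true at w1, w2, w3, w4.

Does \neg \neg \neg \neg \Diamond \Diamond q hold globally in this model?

Let φ = \neg \neg \neg \neg \Diamond \Diamond q. Evaluate φ at each world:
  w0 (successors {w1, w3}): φ is true.
  w1 (successors {w0, w2, w4}): φ is true.
  w2 (successors {w1, w2, w3, w4}): φ is true.
  w3 (successors {w0, w2, w4}): φ is true.
  w4 (successors {w1, w2, w3}): φ is true.
For instance, at w2:
  At w2: \neg \neg \neg \Diamond \Diamond q is false, so \neg \neg \neg \neg \Diamond \Diamond q is true.
    At w2: \neg \neg \Diamond \Diamond q is true, so \neg \neg \neg \Diamond \Diamond q is false.
      At w2: \neg \Diamond \Diamond q is false, so \neg \neg \Diamond \Diamond q is true.

Yes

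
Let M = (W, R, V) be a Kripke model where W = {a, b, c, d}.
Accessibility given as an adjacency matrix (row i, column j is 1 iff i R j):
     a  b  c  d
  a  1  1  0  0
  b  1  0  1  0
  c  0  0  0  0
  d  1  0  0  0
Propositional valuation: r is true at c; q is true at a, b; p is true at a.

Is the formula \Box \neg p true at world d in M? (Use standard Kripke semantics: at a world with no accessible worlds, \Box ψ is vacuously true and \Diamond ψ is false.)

No

Recall that \Box ψ holds at a world iff ψ holds at every accessible world, and \Diamond ψ holds iff ψ holds at some accessible world.
At d: \Box \neg p requires \neg p at every successor {a}.
  \neg p fails at a, so \Box \neg p is false at d.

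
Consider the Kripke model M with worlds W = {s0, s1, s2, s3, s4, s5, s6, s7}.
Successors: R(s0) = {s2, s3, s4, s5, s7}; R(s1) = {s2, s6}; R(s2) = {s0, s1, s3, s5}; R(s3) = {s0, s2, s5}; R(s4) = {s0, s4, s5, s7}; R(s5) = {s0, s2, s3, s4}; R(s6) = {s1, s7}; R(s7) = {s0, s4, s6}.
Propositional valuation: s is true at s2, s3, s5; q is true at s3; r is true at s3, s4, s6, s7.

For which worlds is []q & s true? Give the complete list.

Recall that []ψ holds at a world iff ψ holds at every accessible world, and <>ψ holds iff ψ holds at some accessible world.
Let φ = []q & s. Evaluate φ at each world:
  s0 (successors {s2, s3, s4, s5, s7}): φ is false.
  s1 (successors {s2, s6}): φ is false.
  s2 (successors {s0, s1, s3, s5}): φ is false.
  s3 (successors {s0, s2, s5}): φ is false.
  s4 (successors {s0, s4, s5, s7}): φ is false.
  s5 (successors {s0, s2, s3, s4}): φ is false.
  s6 (successors {s1, s7}): φ is false.
  s7 (successors {s0, s4, s6}): φ is false.
For instance, at s3:
  At s3: []q is false, s is true, so []q & s is false.
    At s3: []q requires q at every successor {s0, s2, s5}.
      q fails at s0, so []q is false at s3.
Satisfying worlds: none.

none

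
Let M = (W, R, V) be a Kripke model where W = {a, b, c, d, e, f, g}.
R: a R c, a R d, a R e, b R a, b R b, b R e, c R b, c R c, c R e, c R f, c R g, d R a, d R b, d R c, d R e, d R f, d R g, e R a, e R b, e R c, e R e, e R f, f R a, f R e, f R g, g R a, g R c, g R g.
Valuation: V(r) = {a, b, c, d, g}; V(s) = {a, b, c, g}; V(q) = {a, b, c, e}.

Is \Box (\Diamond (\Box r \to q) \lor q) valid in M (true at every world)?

Yes

Let φ = \Box (\Diamond (\Box r \to q) \lor q). Evaluate φ at each world:
  a (successors {c, d, e}): φ is true.
  b (successors {a, b, e}): φ is true.
  c (successors {b, c, e, f, g}): φ is true.
  d (successors {a, b, c, e, f, g}): φ is true.
  e (successors {a, b, c, e, f}): φ is true.
  f (successors {a, e, g}): φ is true.
  g (successors {a, c, g}): φ is true.
For instance, at b:
  At b: \Box (\Diamond (\Box r \to q) \lor q) requires \Diamond (\Box r \to q) \lor q at every successor {a, b, e}.
      At a: \Diamond (\Box r \to q) is true, q is true, so \Diamond (\Box r \to q) \lor q is true.
      At b: \Diamond (\Box r \to q) is true, q is true, so \Diamond (\Box r \to q) \lor q is true.
      At e: \Diamond (\Box r \to q) is true, q is true, so \Diamond (\Box r \to q) \lor q is true.
  So \Box (\Diamond (\Box r \to q) \lor q) is true at b.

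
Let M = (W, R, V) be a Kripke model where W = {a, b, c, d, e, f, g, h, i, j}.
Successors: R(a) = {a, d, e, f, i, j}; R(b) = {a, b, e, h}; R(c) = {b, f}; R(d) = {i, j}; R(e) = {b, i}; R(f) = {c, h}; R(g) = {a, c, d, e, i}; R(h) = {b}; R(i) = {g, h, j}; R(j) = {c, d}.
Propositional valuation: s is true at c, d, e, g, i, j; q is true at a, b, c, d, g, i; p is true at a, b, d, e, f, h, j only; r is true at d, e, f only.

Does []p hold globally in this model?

No

Let φ = []p. Evaluate φ at each world:
  a (successors {a, d, e, f, i, j}): φ is false.
  b (successors {a, b, e, h}): φ is true.
  c (successors {b, f}): φ is true.
  d (successors {i, j}): φ is false.
  e (successors {b, i}): φ is false.
  f (successors {c, h}): φ is false.
  g (successors {a, c, d, e, i}): φ is false.
  h (successors {b}): φ is true.
  i (successors {g, h, j}): φ is false.
  j (successors {c, d}): φ is false.
Detail at a (counterexample):
  At a: []p requires p at every successor {a, d, e, f, i, j}.
    p fails at i, so []p is false at a.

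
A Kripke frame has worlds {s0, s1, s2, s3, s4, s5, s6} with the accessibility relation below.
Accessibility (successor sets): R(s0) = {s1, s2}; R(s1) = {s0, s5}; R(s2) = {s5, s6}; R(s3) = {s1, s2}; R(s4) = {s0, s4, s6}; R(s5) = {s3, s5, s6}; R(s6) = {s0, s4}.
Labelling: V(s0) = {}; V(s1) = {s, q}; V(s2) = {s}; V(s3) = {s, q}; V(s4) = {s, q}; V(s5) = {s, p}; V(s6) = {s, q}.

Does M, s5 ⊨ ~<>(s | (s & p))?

At s5: <>(s | (s & p)) is true, so ~<>(s | (s & p)) is false.
  At s5: <>(s | (s & p)) requires s | (s & p) at some successor in {s3, s5, s6}.
    s | (s & p) holds at s3, so <>(s | (s & p)) is true at s5.

No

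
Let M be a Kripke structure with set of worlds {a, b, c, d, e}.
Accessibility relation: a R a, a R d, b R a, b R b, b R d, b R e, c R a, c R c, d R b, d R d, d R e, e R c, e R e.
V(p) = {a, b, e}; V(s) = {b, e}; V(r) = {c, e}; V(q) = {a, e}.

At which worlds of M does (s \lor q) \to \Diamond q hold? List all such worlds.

Let φ = (s \lor q) \to \Diamond q. Evaluate φ at each world:
  a (successors {a, d}): φ is true.
  b (successors {a, b, d, e}): φ is true.
  c (successors {a, c}): φ is true.
  d (successors {b, d, e}): φ is true.
  e (successors {c, e}): φ is true.
For instance, at a:
  At a: s \lor q is true, \Diamond q is true, so (s \lor q) \to \Diamond q is true.
    At a: \Diamond q requires q at some successor in {a, d}.
      q holds at a, so \Diamond q is true at a.
Satisfying worlds: {a, b, c, d, e}

a, b, c, d, e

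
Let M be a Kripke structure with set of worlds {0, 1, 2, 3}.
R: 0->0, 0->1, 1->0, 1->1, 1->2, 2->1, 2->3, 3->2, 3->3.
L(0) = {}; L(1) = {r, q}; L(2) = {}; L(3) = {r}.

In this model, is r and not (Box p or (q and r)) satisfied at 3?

Yes

At 3: r is true, not (Box p or (q and r)) is true, so r and not (Box p or (q and r)) is true.
  At 3: Box p or (q and r) is false, so not (Box p or (q and r)) is true.
    At 3: Box p is false, q and r is false, so Box p or (q and r) is false.
      At 3: Box p requires p at every successor {2, 3}.
        p fails at 2, so Box p is false at 3.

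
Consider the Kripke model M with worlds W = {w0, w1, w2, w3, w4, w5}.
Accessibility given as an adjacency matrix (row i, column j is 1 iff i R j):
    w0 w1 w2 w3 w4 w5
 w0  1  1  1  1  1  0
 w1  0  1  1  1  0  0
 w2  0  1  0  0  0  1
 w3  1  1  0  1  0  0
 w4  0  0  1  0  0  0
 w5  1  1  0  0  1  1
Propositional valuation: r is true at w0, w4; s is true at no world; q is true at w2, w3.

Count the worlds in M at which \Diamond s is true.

0

Let φ = \Diamond s. Evaluate φ at each world:
  w0 (successors {w0, w1, w2, w3, w4}): φ is false.
  w1 (successors {w1, w2, w3}): φ is false.
  w2 (successors {w1, w5}): φ is false.
  w3 (successors {w0, w1, w3}): φ is false.
  w4 (successors {w2}): φ is false.
  w5 (successors {w0, w1, w4, w5}): φ is false.
For instance, at w2:
  At w2: \Diamond s requires s at some successor in {w1, w5}.
    At w1: s is false.
    At w5: s is false.
  So \Diamond s is false at w2.
Satisfying worlds: none.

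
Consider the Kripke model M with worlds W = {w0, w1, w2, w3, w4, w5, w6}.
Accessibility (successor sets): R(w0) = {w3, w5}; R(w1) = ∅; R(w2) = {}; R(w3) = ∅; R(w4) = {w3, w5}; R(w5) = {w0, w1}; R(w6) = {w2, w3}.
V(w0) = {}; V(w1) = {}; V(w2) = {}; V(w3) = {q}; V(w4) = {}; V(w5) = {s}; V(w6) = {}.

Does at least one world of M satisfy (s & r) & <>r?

Recall that <>ψ holds at a world iff ψ holds at some accessible world.
Let φ = (s & r) & <>r. Evaluate φ at each world:
  w0 (successors {w3, w5}): φ is false.
  w1 (successors ∅): φ is false.
  w2 (successors ∅): φ is false.
  w3 (successors ∅): φ is false.
  w4 (successors {w3, w5}): φ is false.
  w5 (successors {w0, w1}): φ is false.
  w6 (successors {w2, w3}): φ is false.
For instance, at w6:
  At w6: s & r is false, <>r is false, so (s & r) & <>r is false.
    At w6: <>r requires r at some successor in {w2, w3}.
      At w2: r is false.
      At w3: r is false.
    So <>r is false at w6.

No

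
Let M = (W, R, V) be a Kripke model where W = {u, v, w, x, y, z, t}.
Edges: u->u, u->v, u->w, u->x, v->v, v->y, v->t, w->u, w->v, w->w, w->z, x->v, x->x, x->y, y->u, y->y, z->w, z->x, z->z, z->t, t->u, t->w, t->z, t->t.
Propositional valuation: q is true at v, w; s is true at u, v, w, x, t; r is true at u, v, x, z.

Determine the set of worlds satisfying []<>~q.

Let φ = []<>~q. Evaluate φ at each world:
  u (successors {u, v, w, x}): φ is true.
  v (successors {v, y, t}): φ is true.
  w (successors {u, v, w, z}): φ is true.
  x (successors {v, x, y}): φ is true.
  y (successors {u, y}): φ is true.
  z (successors {w, x, z, t}): φ is true.
  t (successors {u, w, z, t}): φ is true.
For instance, at z:
  At z: []<>~q requires <>~q at every successor {w, x, z, t}.
    At w: <>~q is true.
    At x: <>~q is true.
    At z: <>~q is true.
    At t: <>~q is true.
  So []<>~q is true at z.
Satisfying worlds: {u, v, w, x, y, z, t}

u, v, w, x, y, z, t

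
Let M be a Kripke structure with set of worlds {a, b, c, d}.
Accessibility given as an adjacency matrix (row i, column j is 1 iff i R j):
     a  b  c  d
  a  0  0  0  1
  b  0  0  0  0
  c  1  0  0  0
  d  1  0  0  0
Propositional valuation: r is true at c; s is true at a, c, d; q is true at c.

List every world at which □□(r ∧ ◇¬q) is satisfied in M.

Recall that □ψ holds at a world iff ψ holds at every accessible world, and ◇ψ holds iff ψ holds at some accessible world.
Let φ = □□(r ∧ ◇¬q). Evaluate φ at each world:
  a (successors {d}): φ is false.
  b (successors ∅): φ is true.
  c (successors {a}): φ is false.
  d (successors {a}): φ is false.
For instance, at c:
  At c: □□(r ∧ ◇¬q) requires □(r ∧ ◇¬q) at every successor {a}.
    □(r ∧ ◇¬q) fails at a, so □□(r ∧ ◇¬q) is false at c.
      At a: □(r ∧ ◇¬q) requires r ∧ ◇¬q at every successor {d}.
        r ∧ ◇¬q fails at d, so □(r ∧ ◇¬q) is false at a.
Satisfying worlds: {b}

b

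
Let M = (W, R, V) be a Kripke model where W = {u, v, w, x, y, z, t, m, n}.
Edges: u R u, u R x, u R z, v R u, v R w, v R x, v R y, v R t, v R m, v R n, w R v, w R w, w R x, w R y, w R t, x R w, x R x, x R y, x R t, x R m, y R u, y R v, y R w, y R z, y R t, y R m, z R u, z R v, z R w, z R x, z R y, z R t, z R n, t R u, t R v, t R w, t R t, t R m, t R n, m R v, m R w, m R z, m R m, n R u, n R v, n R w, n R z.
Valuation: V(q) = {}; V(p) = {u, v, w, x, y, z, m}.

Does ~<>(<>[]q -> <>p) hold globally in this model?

No

Let φ = ~<>(<>[]q -> <>p). Evaluate φ at each world:
  u (successors {u, x, z}): φ is false.
  v (successors {u, w, x, y, t, m, n}): φ is false.
  w (successors {v, w, x, y, t}): φ is false.
  x (successors {w, x, y, t, m}): φ is false.
  y (successors {u, v, w, z, t, m}): φ is false.
  z (successors {u, v, w, x, y, t, n}): φ is false.
  t (successors {u, v, w, t, m, n}): φ is false.
  m (successors {v, w, z, m}): φ is false.
  n (successors {u, v, w, z}): φ is false.
Detail at u (counterexample):
  At u: <>(<>[]q -> <>p) is true, so ~<>(<>[]q -> <>p) is false.
    At u: <>(<>[]q -> <>p) requires <>[]q -> <>p at some successor in {u, x, z}.
      <>[]q -> <>p holds at u, so <>(<>[]q -> <>p) is true at u.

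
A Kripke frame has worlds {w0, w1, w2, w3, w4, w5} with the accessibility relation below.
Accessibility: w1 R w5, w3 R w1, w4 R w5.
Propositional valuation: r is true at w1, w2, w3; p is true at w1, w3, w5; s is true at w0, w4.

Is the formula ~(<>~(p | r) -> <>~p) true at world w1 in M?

No

Recall that <>ψ holds at a world iff ψ holds at some accessible world.
At w1: <>~(p | r) -> <>~p is true, so ~(<>~(p | r) -> <>~p) is false.
  At w1: <>~(p | r) is false, <>~p is false, so <>~(p | r) -> <>~p is true.
    At w1: <>~(p | r) requires ~(p | r) at some successor in {w5}.
      At w5: ~(p | r) is false.
    So <>~(p | r) is false at w1.
    At w1: <>~p requires ~p at some successor in {w5}.
      At w5: ~p is false.
    So <>~p is false at w1.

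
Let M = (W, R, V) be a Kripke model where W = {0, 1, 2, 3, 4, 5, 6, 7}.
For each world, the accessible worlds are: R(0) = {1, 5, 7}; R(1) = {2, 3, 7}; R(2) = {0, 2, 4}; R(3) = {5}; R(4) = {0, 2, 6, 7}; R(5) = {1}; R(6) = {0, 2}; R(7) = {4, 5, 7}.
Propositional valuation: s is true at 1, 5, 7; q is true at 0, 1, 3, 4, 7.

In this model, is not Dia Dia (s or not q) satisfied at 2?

Recall that Dia ψ holds at a world iff ψ holds at some accessible world.
At 2: Dia Dia (s or not q) is true, so not Dia Dia (s or not q) is false.
  At 2: Dia Dia (s or not q) requires Dia (s or not q) at some successor in {0, 2, 4}.
    Dia (s or not q) holds at 0, so Dia Dia (s or not q) is true at 2.
      At 0: Dia (s or not q) requires s or not q at some successor in {1, 5, 7}.
        s or not q holds at 1, so Dia (s or not q) is true at 0.

No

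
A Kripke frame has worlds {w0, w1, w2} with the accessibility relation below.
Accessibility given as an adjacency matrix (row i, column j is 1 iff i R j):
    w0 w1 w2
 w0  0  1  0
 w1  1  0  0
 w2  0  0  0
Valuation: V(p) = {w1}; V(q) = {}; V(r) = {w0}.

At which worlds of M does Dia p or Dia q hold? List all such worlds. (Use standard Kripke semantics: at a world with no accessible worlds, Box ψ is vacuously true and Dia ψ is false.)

w0

Recall that Dia ψ holds at a world iff ψ holds at some accessible world.
Let φ = Dia p or Dia q. Evaluate φ at each world:
  w0 (successors {w1}): φ is true.
  w1 (successors {w0}): φ is false.
  w2 (successors ∅): φ is false.
For instance, at w1:
  At w1: Dia p is false, Dia q is false, so Dia p or Dia q is false.
    At w1: Dia p requires p at some successor in {w0}.
      At w0: p is false.
    So Dia p is false at w1.
    At w1: Dia q requires q at some successor in {w0}.
      At w0: q is false.
    So Dia q is false at w1.
Satisfying worlds: {w0}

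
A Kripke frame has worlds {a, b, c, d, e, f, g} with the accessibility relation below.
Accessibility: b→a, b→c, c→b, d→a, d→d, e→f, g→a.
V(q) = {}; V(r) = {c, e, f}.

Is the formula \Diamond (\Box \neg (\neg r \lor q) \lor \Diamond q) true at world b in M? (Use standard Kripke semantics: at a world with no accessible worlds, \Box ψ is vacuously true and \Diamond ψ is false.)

Yes

At b: \Diamond (\Box \neg (\neg r \lor q) \lor \Diamond q) requires \Box \neg (\neg r \lor q) \lor \Diamond q at some successor in {a, c}.
  \Box \neg (\neg r \lor q) \lor \Diamond q holds at a, so \Diamond (\Box \neg (\neg r \lor q) \lor \Diamond q) is true at b.
    At a: \Box \neg (\neg r \lor q) is true, \Diamond q is false, so \Box \neg (\neg r \lor q) \lor \Diamond q is true.
      At a: no accessible worlds, so \Box \neg (\neg r \lor q) holds vacuously.
      At a: no accessible worlds, so \Diamond q is false.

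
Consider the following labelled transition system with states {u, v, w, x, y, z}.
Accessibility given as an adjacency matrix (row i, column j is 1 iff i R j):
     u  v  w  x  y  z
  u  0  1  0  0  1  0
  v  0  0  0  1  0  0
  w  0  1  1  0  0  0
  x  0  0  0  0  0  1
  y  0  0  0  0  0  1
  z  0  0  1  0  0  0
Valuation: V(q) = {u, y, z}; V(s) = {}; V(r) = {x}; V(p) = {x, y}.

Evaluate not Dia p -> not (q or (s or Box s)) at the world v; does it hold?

At v: not Dia p is false, not (q or (s or Box s)) is true, so not Dia p -> not (q or (s or Box s)) is true.
  At v: Dia p is true, so not Dia p is false.
    At v: Dia p requires p at some successor in {x}.
      p holds at x, so Dia p is true at v.
  At v: q or (s or Box s) is false, so not (q or (s or Box s)) is true.
    At v: q is false, s or Box s is false, so q or (s or Box s) is false.
      At v: s is false, Box s is false, so s or Box s is false.

Yes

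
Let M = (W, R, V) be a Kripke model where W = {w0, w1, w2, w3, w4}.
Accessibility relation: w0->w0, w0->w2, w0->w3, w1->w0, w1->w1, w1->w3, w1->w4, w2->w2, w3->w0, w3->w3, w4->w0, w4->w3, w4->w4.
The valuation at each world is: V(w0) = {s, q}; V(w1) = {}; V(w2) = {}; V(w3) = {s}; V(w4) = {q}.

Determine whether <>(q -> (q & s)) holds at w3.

Yes

Recall that <>ψ holds at a world iff ψ holds at some accessible world.
At w3: <>(q -> (q & s)) requires q -> (q & s) at some successor in {w0, w3}.
  q -> (q & s) holds at w0, so <>(q -> (q & s)) is true at w3.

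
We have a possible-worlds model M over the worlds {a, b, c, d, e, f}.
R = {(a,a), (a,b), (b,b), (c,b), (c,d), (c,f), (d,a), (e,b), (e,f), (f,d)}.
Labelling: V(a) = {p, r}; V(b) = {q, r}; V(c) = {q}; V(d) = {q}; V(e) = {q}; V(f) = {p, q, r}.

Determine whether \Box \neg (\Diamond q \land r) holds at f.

Yes

At f: \Box \neg (\Diamond q \land r) requires \neg (\Diamond q \land r) at every successor {d}.
    At d: \Diamond q \land r is false, so \neg (\Diamond q \land r) is true.
      At d: \Diamond q is false, r is false, so \Diamond q \land r is false.
So \Box \neg (\Diamond q \land r) is true at f.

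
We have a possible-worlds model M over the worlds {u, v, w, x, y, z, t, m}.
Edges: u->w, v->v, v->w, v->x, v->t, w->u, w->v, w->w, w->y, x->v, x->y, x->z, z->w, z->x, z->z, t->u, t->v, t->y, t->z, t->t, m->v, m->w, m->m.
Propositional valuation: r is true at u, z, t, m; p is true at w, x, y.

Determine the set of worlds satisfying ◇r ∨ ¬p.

u, v, w, x, z, t, m

Recall that ◇ψ holds at a world iff ψ holds at some accessible world.
Let φ = ◇r ∨ ¬p. Evaluate φ at each world:
  u (successors {w}): φ is true.
  v (successors {v, w, x, t}): φ is true.
  w (successors {u, v, w, y}): φ is true.
  x (successors {v, y, z}): φ is true.
  y (successors ∅): φ is false.
  z (successors {w, x, z}): φ is true.
  t (successors {u, v, y, z, t}): φ is true.
  m (successors {v, w, m}): φ is true.
For instance, at m:
  At m: ◇r is true, ¬p is true, so ◇r ∨ ¬p is true.
    At m: ◇r requires r at some successor in {v, w, m}.
      r holds at m, so ◇r is true at m.
Satisfying worlds: {u, v, w, x, z, t, m}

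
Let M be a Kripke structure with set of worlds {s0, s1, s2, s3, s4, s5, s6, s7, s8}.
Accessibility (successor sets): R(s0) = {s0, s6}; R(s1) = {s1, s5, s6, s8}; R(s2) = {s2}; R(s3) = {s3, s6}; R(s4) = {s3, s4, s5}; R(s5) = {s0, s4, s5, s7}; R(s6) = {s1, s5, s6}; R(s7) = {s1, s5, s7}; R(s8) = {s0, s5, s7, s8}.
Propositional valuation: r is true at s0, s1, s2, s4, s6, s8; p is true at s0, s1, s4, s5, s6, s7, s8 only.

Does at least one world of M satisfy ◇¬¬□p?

Yes

Let φ = ◇¬¬□p. Evaluate φ at each world:
  s0 (successors {s0, s6}): φ is true.
  s1 (successors {s1, s5, s6, s8}): φ is true.
  s2 (successors {s2}): φ is false.
  s3 (successors {s3, s6}): φ is true.
  s4 (successors {s3, s4, s5}): φ is true.
  s5 (successors {s0, s4, s5, s7}): φ is true.
  s6 (successors {s1, s5, s6}): φ is true.
  s7 (successors {s1, s5, s7}): φ is true.
  s8 (successors {s0, s5, s7, s8}): φ is true.
Detail at s0 (witness):
  At s0: ◇¬¬□p requires ¬¬□p at some successor in {s0, s6}.
    ¬¬□p holds at s0, so ◇¬¬□p is true at s0.
      At s0: ¬□p is false, so ¬¬□p is true.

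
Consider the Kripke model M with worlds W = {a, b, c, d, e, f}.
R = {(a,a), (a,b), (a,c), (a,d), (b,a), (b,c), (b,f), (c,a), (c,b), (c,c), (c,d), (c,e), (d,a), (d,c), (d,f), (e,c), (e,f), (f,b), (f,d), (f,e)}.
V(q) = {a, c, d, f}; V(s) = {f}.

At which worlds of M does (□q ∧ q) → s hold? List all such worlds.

Let φ = (□q ∧ q) → s. Evaluate φ at each world:
  a (successors {a, b, c, d}): φ is true.
  b (successors {a, c, f}): φ is true.
  c (successors {a, b, c, d, e}): φ is true.
  d (successors {a, c, f}): φ is false.
  e (successors {c, f}): φ is true.
  f (successors {b, d, e}): φ is true.
For instance, at e:
  At e: □q ∧ q is false, s is false, so (□q ∧ q) → s is true.
    At e: □q is true, q is false, so □q ∧ q is false.
      At e: □q requires q at every successor {c, f}.
        At c: q is true.
        At f: q is true.
      So □q is true at e.
Satisfying worlds: {a, b, c, e, f}

a, b, c, e, f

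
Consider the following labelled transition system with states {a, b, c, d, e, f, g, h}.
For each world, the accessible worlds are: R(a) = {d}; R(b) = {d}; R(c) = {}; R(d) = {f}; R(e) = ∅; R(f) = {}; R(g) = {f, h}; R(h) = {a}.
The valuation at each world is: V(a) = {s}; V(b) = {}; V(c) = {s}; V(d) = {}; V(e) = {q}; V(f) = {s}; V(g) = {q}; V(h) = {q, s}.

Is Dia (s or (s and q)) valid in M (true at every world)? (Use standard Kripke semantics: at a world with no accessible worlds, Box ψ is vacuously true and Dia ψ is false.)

Recall that Dia ψ holds at a world iff ψ holds at some accessible world.
Let φ = Dia (s or (s and q)). Evaluate φ at each world:
  a (successors {d}): φ is false.
  b (successors {d}): φ is false.
  c (successors ∅): φ is false.
  d (successors {f}): φ is true.
  e (successors ∅): φ is false.
  f (successors ∅): φ is false.
  g (successors {f, h}): φ is true.
  h (successors {a}): φ is true.
Detail at a (counterexample):
  At a: Dia (s or (s and q)) requires s or (s and q) at some successor in {d}.
    At d: s or (s and q) is false.
  So Dia (s or (s and q)) is false at a.

No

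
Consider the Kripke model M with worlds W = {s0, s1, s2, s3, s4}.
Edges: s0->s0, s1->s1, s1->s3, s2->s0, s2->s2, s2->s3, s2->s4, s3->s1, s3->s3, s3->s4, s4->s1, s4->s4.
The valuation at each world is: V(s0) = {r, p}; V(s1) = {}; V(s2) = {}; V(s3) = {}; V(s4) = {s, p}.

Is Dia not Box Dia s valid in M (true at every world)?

Yes

Let φ = Dia not Box Dia s. Evaluate φ at each world:
  s0 (successors {s0}): φ is true.
  s1 (successors {s1, s3}): φ is true.
  s2 (successors {s0, s2, s3, s4}): φ is true.
  s3 (successors {s1, s3, s4}): φ is true.
  s4 (successors {s1, s4}): φ is true.
For instance, at s1:
  At s1: Dia not Box Dia s requires not Box Dia s at some successor in {s1, s3}.
    not Box Dia s holds at s1, so Dia not Box Dia s is true at s1.
      At s1: Box Dia s is false, so not Box Dia s is true.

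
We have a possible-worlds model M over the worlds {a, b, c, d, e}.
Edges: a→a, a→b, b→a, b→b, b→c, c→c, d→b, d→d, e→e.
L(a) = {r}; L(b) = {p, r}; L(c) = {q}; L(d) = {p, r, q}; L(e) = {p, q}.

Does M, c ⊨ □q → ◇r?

Recall that □ψ holds at a world iff ψ holds at every accessible world, and ◇ψ holds iff ψ holds at some accessible world.
At c: □q is true, ◇r is false, so □q → ◇r is false.
  At c: □q requires q at every successor {c}.
    At c: q is true.
  So □q is true at c.
  At c: ◇r requires r at some successor in {c}.
    At c: r is false.
  So ◇r is false at c.

No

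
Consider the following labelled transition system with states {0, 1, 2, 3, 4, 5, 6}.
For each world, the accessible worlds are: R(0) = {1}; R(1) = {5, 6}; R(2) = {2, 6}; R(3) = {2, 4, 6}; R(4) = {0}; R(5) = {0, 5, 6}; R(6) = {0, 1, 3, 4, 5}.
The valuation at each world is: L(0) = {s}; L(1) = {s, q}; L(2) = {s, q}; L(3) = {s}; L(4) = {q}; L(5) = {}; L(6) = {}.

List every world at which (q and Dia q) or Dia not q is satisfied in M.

1, 2, 3, 4, 5, 6

Recall that Dia ψ holds at a world iff ψ holds at some accessible world.
Let φ = (q and Dia q) or Dia not q. Evaluate φ at each world:
  0 (successors {1}): φ is false.
  1 (successors {5, 6}): φ is true.
  2 (successors {2, 6}): φ is true.
  3 (successors {2, 4, 6}): φ is true.
  4 (successors {0}): φ is true.
  5 (successors {0, 5, 6}): φ is true.
  6 (successors {0, 1, 3, 4, 5}): φ is true.
For instance, at 6:
  At 6: q and Dia q is false, Dia not q is true, so (q and Dia q) or Dia not q is true.
    At 6: q is false, Dia q is true, so q and Dia q is false.
      At 6: Dia q requires q at some successor in {0, 1, 3, 4, 5}.
        q holds at 1, so Dia q is true at 6.
    At 6: Dia not q requires not q at some successor in {0, 1, 3, 4, 5}.
      not q holds at 0, so Dia not q is true at 6.
Satisfying worlds: {1, 2, 3, 4, 5, 6}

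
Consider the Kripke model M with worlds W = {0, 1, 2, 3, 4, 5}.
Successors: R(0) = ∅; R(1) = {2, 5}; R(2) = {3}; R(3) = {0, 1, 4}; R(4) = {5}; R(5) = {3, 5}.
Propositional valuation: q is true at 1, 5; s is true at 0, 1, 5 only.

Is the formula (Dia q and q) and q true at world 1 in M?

At 1: Dia q and q is true, q is true, so (Dia q and q) and q is true.
  At 1: Dia q is true, q is true, so Dia q and q is true.
    At 1: Dia q requires q at some successor in {2, 5}.
      q holds at 5, so Dia q is true at 1.

Yes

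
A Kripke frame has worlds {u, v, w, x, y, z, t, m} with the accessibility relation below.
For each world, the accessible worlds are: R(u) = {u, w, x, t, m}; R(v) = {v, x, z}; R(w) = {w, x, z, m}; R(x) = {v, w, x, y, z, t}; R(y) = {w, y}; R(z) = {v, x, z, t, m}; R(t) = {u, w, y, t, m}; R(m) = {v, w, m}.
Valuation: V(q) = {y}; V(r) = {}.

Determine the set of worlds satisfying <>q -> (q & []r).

Let φ = <>q -> (q & []r). Evaluate φ at each world:
  u (successors {u, w, x, t, m}): φ is true.
  v (successors {v, x, z}): φ is true.
  w (successors {w, x, z, m}): φ is true.
  x (successors {v, w, x, y, z, t}): φ is false.
  y (successors {w, y}): φ is false.
  z (successors {v, x, z, t, m}): φ is true.
  t (successors {u, w, y, t, m}): φ is false.
  m (successors {v, w, m}): φ is true.
For instance, at t:
  At t: <>q is true, q & []r is false, so <>q -> (q & []r) is false.
    At t: <>q requires q at some successor in {u, w, y, t, m}.
      q holds at y, so <>q is true at t.
    At t: q is false, []r is false, so q & []r is false.
      At t: []r requires r at every successor {u, w, y, t, m}.
        r fails at u, so []r is false at t.
Satisfying worlds: {u, v, w, z, m}

u, v, w, z, m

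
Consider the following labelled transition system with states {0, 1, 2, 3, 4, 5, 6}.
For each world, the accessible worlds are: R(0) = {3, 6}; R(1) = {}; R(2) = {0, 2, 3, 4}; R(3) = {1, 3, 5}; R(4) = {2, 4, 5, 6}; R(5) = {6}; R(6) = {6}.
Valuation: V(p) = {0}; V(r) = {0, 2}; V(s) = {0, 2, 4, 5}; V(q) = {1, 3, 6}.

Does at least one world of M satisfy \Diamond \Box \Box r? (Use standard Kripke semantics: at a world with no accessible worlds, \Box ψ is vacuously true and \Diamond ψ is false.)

Yes

Let φ = \Diamond \Box \Box r. Evaluate φ at each world:
  0 (successors {3, 6}): φ is false.
  1 (successors ∅): φ is false.
  2 (successors {0, 2, 3, 4}): φ is false.
  3 (successors {1, 3, 5}): φ is true.
  4 (successors {2, 4, 5, 6}): φ is false.
  5 (successors {6}): φ is false.
  6 (successors {6}): φ is false.
Detail at 3 (witness):
  At 3: \Diamond \Box \Box r requires \Box \Box r at some successor in {1, 3, 5}.
    \Box \Box r holds at 1, so \Diamond \Box \Box r is true at 3.
      At 1: no accessible worlds, so \Box \Box r holds vacuously.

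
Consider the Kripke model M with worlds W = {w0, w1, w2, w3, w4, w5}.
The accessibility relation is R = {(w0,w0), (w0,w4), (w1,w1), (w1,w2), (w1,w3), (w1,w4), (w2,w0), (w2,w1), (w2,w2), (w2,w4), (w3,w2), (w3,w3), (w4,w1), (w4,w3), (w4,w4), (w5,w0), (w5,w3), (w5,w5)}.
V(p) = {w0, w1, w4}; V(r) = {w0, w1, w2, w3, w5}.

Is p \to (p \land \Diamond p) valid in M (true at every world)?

Yes

Recall that \Diamond ψ holds at a world iff ψ holds at some accessible world.
Let φ = p \to (p \land \Diamond p). Evaluate φ at each world:
  w0 (successors {w0, w4}): φ is true.
  w1 (successors {w1, w2, w3, w4}): φ is true.
  w2 (successors {w0, w1, w2, w4}): φ is true.
  w3 (successors {w2, w3}): φ is true.
  w4 (successors {w1, w3, w4}): φ is true.
  w5 (successors {w0, w3, w5}): φ is true.
For instance, at w3:
  At w3: p is false, p \land \Diamond p is false, so p \to (p \land \Diamond p) is true.
    At w3: p is false, \Diamond p is false, so p \land \Diamond p is false.
      At w3: \Diamond p requires p at some successor in {w2, w3}.
        At w2: p is false.
        At w3: p is false.
      So \Diamond p is false at w3.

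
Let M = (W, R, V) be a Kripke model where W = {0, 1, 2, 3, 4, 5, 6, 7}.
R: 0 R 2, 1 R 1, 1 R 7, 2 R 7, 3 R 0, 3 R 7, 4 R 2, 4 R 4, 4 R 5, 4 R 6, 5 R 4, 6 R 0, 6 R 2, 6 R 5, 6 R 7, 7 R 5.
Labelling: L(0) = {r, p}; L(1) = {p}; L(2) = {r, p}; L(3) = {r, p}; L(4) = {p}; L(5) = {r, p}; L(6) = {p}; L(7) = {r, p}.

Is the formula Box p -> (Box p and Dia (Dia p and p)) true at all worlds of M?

Yes

Recall that Box ψ holds at a world iff ψ holds at every accessible world, and Dia ψ holds iff ψ holds at some accessible world.
Let φ = Box p -> (Box p and Dia (Dia p and p)). Evaluate φ at each world:
  0 (successors {2}): φ is true.
  1 (successors {1, 7}): φ is true.
  2 (successors {7}): φ is true.
  3 (successors {0, 7}): φ is true.
  4 (successors {2, 4, 5, 6}): φ is true.
  5 (successors {4}): φ is true.
  6 (successors {0, 2, 5, 7}): φ is true.
  7 (successors {5}): φ is true.
For instance, at 4:
  At 4: Box p is true, Box p and Dia (Dia p and p) is true, so Box p -> (Box p and Dia (Dia p and p)) is true.
    At 4: Box p requires p at every successor {2, 4, 5, 6}.
      At 2: p is true.
      At 4: p is true.
      At 5: p is true.
      At 6: p is true.
    So Box p is true at 4.
    At 4: Box p is true, Dia (Dia p and p) is true, so Box p and Dia (Dia p and p) is true.
      At 4: Box p requires p at every successor {2, 4, 5, 6}.
        At 2: p is true.
        At 4: p is true.
        At 5: p is true.
        At 6: p is true.
      So Box p is true at 4.
      At 4: Dia (Dia p and p) requires Dia p and p at some successor in {2, 4, 5, 6}.
        Dia p and p holds at 2, so Dia (Dia p and p) is true at 4.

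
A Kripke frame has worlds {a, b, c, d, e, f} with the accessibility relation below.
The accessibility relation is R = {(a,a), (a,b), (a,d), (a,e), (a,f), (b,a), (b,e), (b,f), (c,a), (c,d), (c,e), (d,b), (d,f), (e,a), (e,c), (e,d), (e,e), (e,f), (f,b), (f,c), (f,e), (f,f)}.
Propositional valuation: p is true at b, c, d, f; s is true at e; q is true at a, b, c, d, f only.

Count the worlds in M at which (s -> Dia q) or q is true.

6

Let φ = (s -> Dia q) or q. Evaluate φ at each world:
  a (successors {a, b, d, e, f}): φ is true.
  b (successors {a, e, f}): φ is true.
  c (successors {a, d, e}): φ is true.
  d (successors {b, f}): φ is true.
  e (successors {a, c, d, e, f}): φ is true.
  f (successors {b, c, e, f}): φ is true.
For instance, at f:
  At f: s -> Dia q is true, q is true, so (s -> Dia q) or q is true.
    At f: s is false, Dia q is true, so s -> Dia q is true.
      At f: Dia q requires q at some successor in {b, c, e, f}.
        q holds at b, so Dia q is true at f.
Satisfying worlds: {a, b, c, d, e, f}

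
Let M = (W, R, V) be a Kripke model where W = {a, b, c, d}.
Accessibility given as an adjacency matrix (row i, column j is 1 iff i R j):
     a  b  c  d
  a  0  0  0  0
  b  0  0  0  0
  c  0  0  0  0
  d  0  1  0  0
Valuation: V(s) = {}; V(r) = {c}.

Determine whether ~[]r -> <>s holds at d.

No

Recall that []ψ holds at a world iff ψ holds at every accessible world, and <>ψ holds iff ψ holds at some accessible world.
At d: ~[]r is true, <>s is false, so ~[]r -> <>s is false.
  At d: []r is false, so ~[]r is true.
    At d: []r requires r at every successor {b}.
      r fails at b, so []r is false at d.
  At d: <>s requires s at some successor in {b}.
    At b: s is false.
  So <>s is false at d.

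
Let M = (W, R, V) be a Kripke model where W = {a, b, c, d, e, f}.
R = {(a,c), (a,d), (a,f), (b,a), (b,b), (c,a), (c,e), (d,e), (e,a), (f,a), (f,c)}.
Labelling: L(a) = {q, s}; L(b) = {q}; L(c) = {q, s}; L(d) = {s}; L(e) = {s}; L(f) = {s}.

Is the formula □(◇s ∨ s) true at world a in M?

Yes

Recall that □ψ holds at a world iff ψ holds at every accessible world, and ◇ψ holds iff ψ holds at some accessible world.
At a: □(◇s ∨ s) requires ◇s ∨ s at every successor {c, d, f}.
    At c: ◇s is true, s is true, so ◇s ∨ s is true.
      At c: ◇s requires s at some successor in {a, e}.
        s holds at a, so ◇s is true at c.
    At d: ◇s is true, s is true, so ◇s ∨ s is true.
      At d: ◇s requires s at some successor in {e}.
        s holds at e, so ◇s is true at d.
    At f: ◇s is true, s is true, so ◇s ∨ s is true.
      At f: ◇s requires s at some successor in {a, c}.
        s holds at a, so ◇s is true at f.
So □(◇s ∨ s) is true at a.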